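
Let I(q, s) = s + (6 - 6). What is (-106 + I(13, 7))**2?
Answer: 9801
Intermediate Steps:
I(q, s) = s (I(q, s) = s + 0 = s)
(-106 + I(13, 7))**2 = (-106 + 7)**2 = (-99)**2 = 9801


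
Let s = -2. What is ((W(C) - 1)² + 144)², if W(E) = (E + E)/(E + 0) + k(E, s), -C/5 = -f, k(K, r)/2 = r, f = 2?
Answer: 23409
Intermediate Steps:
k(K, r) = 2*r
C = 10 (C = -(-5)*2 = -5*(-2) = 10)
W(E) = -2 (W(E) = (E + E)/(E + 0) + 2*(-2) = (2*E)/E - 4 = 2 - 4 = -2)
((W(C) - 1)² + 144)² = ((-2 - 1)² + 144)² = ((-3)² + 144)² = (9 + 144)² = 153² = 23409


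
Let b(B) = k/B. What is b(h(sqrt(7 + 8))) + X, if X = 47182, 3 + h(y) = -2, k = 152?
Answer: 235758/5 ≈ 47152.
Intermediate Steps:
h(y) = -5 (h(y) = -3 - 2 = -5)
b(B) = 152/B
b(h(sqrt(7 + 8))) + X = 152/(-5) + 47182 = 152*(-1/5) + 47182 = -152/5 + 47182 = 235758/5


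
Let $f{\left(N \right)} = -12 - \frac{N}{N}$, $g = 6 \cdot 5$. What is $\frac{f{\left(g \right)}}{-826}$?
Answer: $\frac{13}{826} \approx 0.015738$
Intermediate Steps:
$g = 30$
$f{\left(N \right)} = -13$ ($f{\left(N \right)} = -12 - 1 = -13$)
$\frac{f{\left(g \right)}}{-826} = - \frac{13}{-826} = \left(-13\right) \left(- \frac{1}{826}\right) = \frac{13}{826}$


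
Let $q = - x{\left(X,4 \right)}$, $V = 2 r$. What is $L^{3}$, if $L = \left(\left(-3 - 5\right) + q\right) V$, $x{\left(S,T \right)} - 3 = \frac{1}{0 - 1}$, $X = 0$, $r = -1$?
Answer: $8000$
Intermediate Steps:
$x{\left(S,T \right)} = 2$ ($x{\left(S,T \right)} = 3 + \frac{1}{0 - 1} = 3 + \frac{1}{-1} = 3 - 1 = 2$)
$V = -2$ ($V = 2 \left(-1\right) = -2$)
$q = -2$ ($q = \left(-1\right) 2 = -2$)
$L = 20$ ($L = \left(\left(-3 - 5\right) - 2\right) \left(-2\right) = \left(-8 - 2\right) \left(-2\right) = \left(-10\right) \left(-2\right) = 20$)
$L^{3} = 20^{3} = 8000$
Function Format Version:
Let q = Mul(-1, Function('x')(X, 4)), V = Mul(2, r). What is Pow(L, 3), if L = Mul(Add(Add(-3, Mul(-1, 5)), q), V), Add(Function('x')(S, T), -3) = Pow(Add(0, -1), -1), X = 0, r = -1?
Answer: 8000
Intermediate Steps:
Function('x')(S, T) = 2 (Function('x')(S, T) = Add(3, Pow(Add(0, -1), -1)) = Add(3, Pow(-1, -1)) = Add(3, -1) = 2)
V = -2 (V = Mul(2, -1) = -2)
q = -2 (q = Mul(-1, 2) = -2)
L = 20 (L = Mul(Add(Add(-3, Mul(-1, 5)), -2), -2) = Mul(Add(Add(-3, -5), -2), -2) = Mul(Add(-8, -2), -2) = Mul(-10, -2) = 20)
Pow(L, 3) = Pow(20, 3) = 8000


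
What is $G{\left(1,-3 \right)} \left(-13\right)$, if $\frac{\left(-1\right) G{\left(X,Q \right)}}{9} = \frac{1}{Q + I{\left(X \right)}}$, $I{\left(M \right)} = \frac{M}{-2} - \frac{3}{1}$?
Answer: $-18$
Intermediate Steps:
$I{\left(M \right)} = -3 - \frac{M}{2}$ ($I{\left(M \right)} = M \left(- \frac{1}{2}\right) - 3 = - \frac{M}{2} - 3 = -3 - \frac{M}{2}$)
$G{\left(X,Q \right)} = - \frac{9}{-3 + Q - \frac{X}{2}}$ ($G{\left(X,Q \right)} = - \frac{9}{Q - \left(3 + \frac{X}{2}\right)} = - \frac{9}{-3 + Q - \frac{X}{2}}$)
$G{\left(1,-3 \right)} \left(-13\right) = \frac{18}{6 + 1 - -6} \left(-13\right) = \frac{18}{6 + 1 + 6} \left(-13\right) = \frac{18}{13} \left(-13\right) = -18$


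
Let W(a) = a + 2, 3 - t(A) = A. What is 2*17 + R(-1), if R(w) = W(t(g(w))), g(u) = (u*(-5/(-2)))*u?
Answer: 73/2 ≈ 36.500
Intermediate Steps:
g(u) = 5*u²/2 (g(u) = (u*(-5*(-½)))*u = (u*(5/2))*u = (5*u/2)*u = 5*u²/2)
t(A) = 3 - A
W(a) = 2 + a
R(w) = 5 - 5*w²/2 (R(w) = 2 + (3 - 5*w²/2) = 5 - 5*w²/2)
2*17 + R(-1) = 2*17 + (5 - 5/2*(-1)²) = 34 + (5 - 5/2*1) = 34 + (5 - 5/2) = 34 + 5/2 = 73/2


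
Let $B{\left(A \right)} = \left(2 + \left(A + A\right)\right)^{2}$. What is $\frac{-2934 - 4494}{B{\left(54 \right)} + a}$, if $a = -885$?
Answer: $- \frac{7428}{11215} \approx -0.66233$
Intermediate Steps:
$B{\left(A \right)} = \left(2 + 2 A\right)^{2}$
$\frac{-2934 - 4494}{B{\left(54 \right)} + a} = \frac{-2934 - 4494}{4 \left(1 + 54\right)^{2} - 885} = - \frac{7428}{4 \cdot 55^{2} - 885} = - \frac{7428}{4 \cdot 3025 - 885} = - \frac{7428}{12100 - 885} = - \frac{7428}{11215}$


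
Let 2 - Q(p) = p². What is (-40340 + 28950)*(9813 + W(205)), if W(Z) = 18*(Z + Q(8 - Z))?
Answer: 7802411970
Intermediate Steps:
Q(p) = 2 - p²
W(Z) = 36 - 18*(8 - Z)² + 18*Z (W(Z) = 18*(Z + (2 - (8 - Z)²)) = 18*(2 + Z - (8 - Z)²) = 36 - 18*(8 - Z)² + 18*Z)
(-40340 + 28950)*(9813 + W(205)) = (-40340 + 28950)*(9813 + (36 - 18*(-8 + 205)² + 18*205)) = -11390*(9813 + (36 - 18*197² + 3690)) = -11390*(9813 + (36 - 18*38809 + 3690)) = -11390*(9813 + (36 - 698562 + 3690)) = -11390*(9813 - 694836) = -11390*(-685023) = 7802411970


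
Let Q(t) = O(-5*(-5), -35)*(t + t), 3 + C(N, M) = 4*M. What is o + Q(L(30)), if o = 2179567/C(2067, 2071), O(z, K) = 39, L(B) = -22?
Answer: -925433/637 ≈ -1452.8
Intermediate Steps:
C(N, M) = -3 + 4*M
Q(t) = 78*t (Q(t) = 39*(t + t) = 39*(2*t) = 78*t)
o = 167659/637 (o = 2179567/(-3 + 4*2071) = 2179567/(-3 + 8284) = 2179567/8281 = 2179567*(1/8281) = 167659/637 ≈ 263.20)
o + Q(L(30)) = 167659/637 + 78*(-22) = 167659/637 - 1716 = -925433/637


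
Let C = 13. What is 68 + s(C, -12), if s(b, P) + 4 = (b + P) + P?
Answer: 53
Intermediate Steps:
s(b, P) = -4 + b + 2*P (s(b, P) = -4 + ((b + P) + P) = -4 + ((P + b) + P) = -4 + (b + 2*P) = -4 + b + 2*P)
68 + s(C, -12) = 68 + (-4 + 13 + 2*(-12)) = 68 + (-4 + 13 - 24) = 68 - 15 = 53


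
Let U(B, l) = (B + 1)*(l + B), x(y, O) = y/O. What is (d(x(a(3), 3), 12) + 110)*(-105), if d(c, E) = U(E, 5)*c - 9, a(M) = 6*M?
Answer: -149835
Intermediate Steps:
U(B, l) = (1 + B)*(B + l)
d(c, E) = -9 + c*(5 + E**2 + 6*E) (d(c, E) = (E + 5 + E**2 + E*5)*c - 9 = (E + 5 + E**2 + 5*E)*c - 9 = (5 + E**2 + 6*E)*c - 9 = c*(5 + E**2 + 6*E) - 9 = -9 + c*(5 + E**2 + 6*E))
(d(x(a(3), 3), 12) + 110)*(-105) = ((-9 + ((6*3)/3)*(5 + 12**2 + 6*12)) + 110)*(-105) = ((-9 + (18*(1/3))*(5 + 144 + 72)) + 110)*(-105) = ((-9 + 6*221) + 110)*(-105) = ((-9 + 1326) + 110)*(-105) = (1317 + 110)*(-105) = 1427*(-105) = -149835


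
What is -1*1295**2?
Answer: -1677025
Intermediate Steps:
-1*1295**2 = -1*1677025 = -1677025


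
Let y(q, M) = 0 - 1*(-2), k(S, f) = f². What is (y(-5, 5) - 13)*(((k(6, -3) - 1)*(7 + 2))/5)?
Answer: -792/5 ≈ -158.40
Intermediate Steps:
y(q, M) = 2 (y(q, M) = 0 + 2 = 2)
(y(-5, 5) - 13)*(((k(6, -3) - 1)*(7 + 2))/5) = (2 - 13)*((((-3)² - 1)*(7 + 2))/5) = -11*(9 - 1)*9/5 = -11*8*9/5 = -792/5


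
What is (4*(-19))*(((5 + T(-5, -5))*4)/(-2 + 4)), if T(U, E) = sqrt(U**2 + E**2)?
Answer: -760 - 760*sqrt(2) ≈ -1834.8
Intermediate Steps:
T(U, E) = sqrt(E**2 + U**2)
(4*(-19))*(((5 + T(-5, -5))*4)/(-2 + 4)) = (4*(-19))*(((5 + sqrt((-5)**2 + (-5)**2))*4)/(-2 + 4)) = -76*(5 + sqrt(25 + 25))*4/2 = -76*(5 + sqrt(50))*4/2 = -76*(5 + 5*sqrt(2))*4/2 = -76*(20 + 20*sqrt(2))/2 = -76*(10 + 10*sqrt(2)) = -760 - 760*sqrt(2)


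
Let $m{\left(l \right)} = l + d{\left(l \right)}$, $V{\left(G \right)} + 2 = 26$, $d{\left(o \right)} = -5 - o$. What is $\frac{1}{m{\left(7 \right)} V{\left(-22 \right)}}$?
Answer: $- \frac{1}{120} \approx -0.0083333$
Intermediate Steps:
$V{\left(G \right)} = 24$ ($V{\left(G \right)} = -2 + 26 = 24$)
$m{\left(l \right)} = -5$ ($m{\left(l \right)} = l - \left(5 + l\right) = -5$)
$\frac{1}{m{\left(7 \right)} V{\left(-22 \right)}} = \frac{1}{\left(-5\right) 24} = \frac{1}{-120} = - \frac{1}{120}$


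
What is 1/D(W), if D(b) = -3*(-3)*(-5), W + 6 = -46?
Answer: -1/45 ≈ -0.022222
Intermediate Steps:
W = -52 (W = -6 - 46 = -52)
D(b) = -45 (D(b) = 9*(-5) = -45)
1/D(W) = 1/(-45) = -1/45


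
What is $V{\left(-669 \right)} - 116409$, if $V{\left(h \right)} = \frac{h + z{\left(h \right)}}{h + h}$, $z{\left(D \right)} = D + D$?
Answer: $- \frac{232815}{2} \approx -1.1641 \cdot 10^{5}$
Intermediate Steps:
$z{\left(D \right)} = 2 D$
$V{\left(h \right)} = \frac{3}{2}$ ($V{\left(h \right)} = \frac{h + 2 h}{h + h} = \frac{3 h}{2 h} = 3 h \frac{1}{2 h} = \frac{3}{2}$)
$V{\left(-669 \right)} - 116409 = \frac{3}{2} - 116409 = - \frac{232815}{2}$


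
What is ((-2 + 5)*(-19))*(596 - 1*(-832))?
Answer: -81396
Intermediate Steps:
((-2 + 5)*(-19))*(596 - 1*(-832)) = (3*(-19))*(596 + 832) = -57*1428 = -81396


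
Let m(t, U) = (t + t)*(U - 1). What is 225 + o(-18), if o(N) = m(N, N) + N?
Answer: 891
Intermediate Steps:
m(t, U) = 2*t*(-1 + U) (m(t, U) = (2*t)*(-1 + U) = 2*t*(-1 + U))
o(N) = N + 2*N*(-1 + N) (o(N) = 2*N*(-1 + N) + N = N + 2*N*(-1 + N))
225 + o(-18) = 225 - 18*(-1 + 2*(-18)) = 225 - 18*(-1 - 36) = 225 - 18*(-37) = 225 + 666 = 891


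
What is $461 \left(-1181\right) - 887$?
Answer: $-545328$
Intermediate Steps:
$461 \left(-1181\right) - 887 = -544441 - 887 = -545328$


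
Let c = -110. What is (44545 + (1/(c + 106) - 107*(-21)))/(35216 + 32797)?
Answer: 62389/90684 ≈ 0.68798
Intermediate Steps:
(44545 + (1/(c + 106) - 107*(-21)))/(35216 + 32797) = (44545 + (1/(-110 + 106) - 107*(-21)))/(35216 + 32797) = (44545 + (1/(-4) + 2247))/68013 = (44545 + (-¼ + 2247))*(1/68013) = (44545 + 8987/4)*(1/68013) = (187167/4)*(1/68013) = 62389/90684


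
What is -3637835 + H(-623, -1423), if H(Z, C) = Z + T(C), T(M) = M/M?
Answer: -3638457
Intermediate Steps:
T(M) = 1
H(Z, C) = 1 + Z (H(Z, C) = Z + 1 = 1 + Z)
-3637835 + H(-623, -1423) = -3637835 + (1 - 623) = -3637835 - 622 = -3638457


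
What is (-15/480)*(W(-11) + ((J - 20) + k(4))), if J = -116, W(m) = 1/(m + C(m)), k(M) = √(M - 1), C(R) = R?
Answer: 2993/704 - √3/32 ≈ 4.1973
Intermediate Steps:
k(M) = √(-1 + M)
W(m) = 1/(2*m) (W(m) = 1/(m + m) = 1/(2*m))
(-15/480)*(W(-11) + ((J - 20) + k(4))) = (-15/480)*((½)/(-11) + ((-116 - 20) + √(-1 + 4))) = (-15*1/480)*((½)*(-1/11) + (-136 + √3)) = -(-1/22 + (-136 + √3))/32 = -(-2993/22 + √3)/32 = 2993/704 - √3/32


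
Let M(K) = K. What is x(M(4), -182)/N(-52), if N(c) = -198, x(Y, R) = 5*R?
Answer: 455/99 ≈ 4.5960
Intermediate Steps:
x(M(4), -182)/N(-52) = (5*(-182))/(-198) = -910*(-1/198) = 455/99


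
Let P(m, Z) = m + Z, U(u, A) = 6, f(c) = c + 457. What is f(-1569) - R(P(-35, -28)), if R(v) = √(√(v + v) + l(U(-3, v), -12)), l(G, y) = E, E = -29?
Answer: -1112 - √(-29 + 3*I*√14) ≈ -1113.0 - 5.4816*I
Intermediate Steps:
f(c) = 457 + c
P(m, Z) = Z + m
l(G, y) = -29
R(v) = √(-29 + √2*√v) (R(v) = √(√(v + v) - 29) = √(√(2*v) - 29) = √(√2*√v - 29) = √(-29 + √2*√v))
f(-1569) - R(P(-35, -28)) = (457 - 1569) - √(-29 + √2*√(-28 - 35)) = -1112 - √(-29 + √2*√(-63)) = -1112 - √(-29 + √2*(3*I*√7)) = -1112 - √(-29 + 3*I*√14)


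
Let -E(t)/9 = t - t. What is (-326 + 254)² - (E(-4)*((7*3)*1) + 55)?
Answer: 5129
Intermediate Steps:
E(t) = 0 (E(t) = -9*(t - t) = -9*0 = 0)
(-326 + 254)² - (E(-4)*((7*3)*1) + 55) = (-326 + 254)² - (0*((7*3)*1) + 55) = (-72)² - (0*(21*1) + 55) = 5184 - (0*21 + 55) = 5184 - (0 + 55) = 5184 - 1*55 = 5184 - 55 = 5129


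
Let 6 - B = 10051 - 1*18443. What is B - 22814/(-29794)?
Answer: 125116413/14897 ≈ 8398.8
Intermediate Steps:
B = 8398 (B = 6 - (10051 - 1*18443) = 6 - (10051 - 18443) = 6 - 1*(-8392) = 6 + 8392 = 8398)
B - 22814/(-29794) = 8398 - 22814/(-29794) = 8398 - 22814*(-1)/29794 = 8398 - 1*(-11407/14897) = 8398 + 11407/14897 = 125116413/14897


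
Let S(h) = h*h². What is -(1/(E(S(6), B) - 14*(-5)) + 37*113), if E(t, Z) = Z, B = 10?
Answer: -334481/80 ≈ -4181.0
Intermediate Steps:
S(h) = h³
-(1/(E(S(6), B) - 14*(-5)) + 37*113) = -(1/(10 - 14*(-5)) + 37*113) = -(1/(10 + 70) + 4181) = -(1/80 + 4181) = -1*334481/80 = -334481/80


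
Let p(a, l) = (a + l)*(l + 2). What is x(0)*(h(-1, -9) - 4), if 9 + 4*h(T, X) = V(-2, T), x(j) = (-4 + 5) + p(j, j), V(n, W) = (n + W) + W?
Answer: -29/4 ≈ -7.2500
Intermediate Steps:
p(a, l) = (2 + l)*(a + l) (p(a, l) = (a + l)*(2 + l) = (2 + l)*(a + l))
V(n, W) = n + 2*W (V(n, W) = (W + n) + W = n + 2*W)
x(j) = 1 + 2*j**2 + 4*j (x(j) = (-4 + 5) + (j**2 + 2*j + 2*j + j*j) = 1 + (j**2 + 2*j + 2*j + j**2) = 1 + (2*j**2 + 4*j) = 1 + 2*j**2 + 4*j)
h(T, X) = -11/4 + T/2 (h(T, X) = -9/4 + (-2 + 2*T)/4 = -9/4 + (-1/2 + T/2) = -11/4 + T/2)
x(0)*(h(-1, -9) - 4) = (1 + 2*0**2 + 4*0)*((-11/4 + (1/2)*(-1)) - 4) = (1 + 2*0 + 0)*((-11/4 - 1/2) - 4) = (1 + 0 + 0)*(-13/4 - 4) = 1*(-29/4) = -29/4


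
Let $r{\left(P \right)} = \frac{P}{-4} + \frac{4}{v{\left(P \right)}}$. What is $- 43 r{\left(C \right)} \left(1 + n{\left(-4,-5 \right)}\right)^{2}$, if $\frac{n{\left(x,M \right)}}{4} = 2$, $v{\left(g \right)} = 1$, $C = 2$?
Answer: $- \frac{24381}{2} \approx -12191.0$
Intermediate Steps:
$n{\left(x,M \right)} = 8$ ($n{\left(x,M \right)} = 4 \cdot 2 = 8$)
$r{\left(P \right)} = 4 - \frac{P}{4}$ ($r{\left(P \right)} = \frac{P}{-4} + \frac{4}{1} = P \left(- \frac{1}{4}\right) + 4 \cdot 1 = - \frac{P}{4} + 4 = 4 - \frac{P}{4}$)
$- 43 r{\left(C \right)} \left(1 + n{\left(-4,-5 \right)}\right)^{2} = - 43 \left(4 - \frac{1}{2}\right) \left(1 + 8\right)^{2} = - 43 \left(4 - \frac{1}{2}\right) 9^{2} = \left(-43\right) \frac{7}{2} \cdot 81 = \left(- \frac{301}{2}\right) 81 = - \frac{24381}{2}$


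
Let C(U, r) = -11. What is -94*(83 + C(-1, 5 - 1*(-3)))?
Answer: -6768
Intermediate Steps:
-94*(83 + C(-1, 5 - 1*(-3))) = -94*(83 - 11) = -94*72 = -6768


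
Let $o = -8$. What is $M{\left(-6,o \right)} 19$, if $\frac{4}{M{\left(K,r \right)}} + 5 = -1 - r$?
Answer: $38$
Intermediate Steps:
$M{\left(K,r \right)} = \frac{4}{-6 - r}$ ($M{\left(K,r \right)} = \frac{4}{-5 - \left(1 + r\right)} = \frac{4}{-6 - r}$)
$M{\left(-6,o \right)} 19 = - \frac{4}{6 - 8} \cdot 19 = - \frac{4}{-2} \cdot 19 = \left(-4\right) \left(- \frac{1}{2}\right) 19 = 2 \cdot 19 = 38$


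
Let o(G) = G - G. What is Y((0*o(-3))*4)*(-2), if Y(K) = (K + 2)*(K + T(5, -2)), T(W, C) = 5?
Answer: -20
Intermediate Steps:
o(G) = 0
Y(K) = (2 + K)*(5 + K) (Y(K) = (K + 2)*(K + 5) = (2 + K)*(5 + K))
Y((0*o(-3))*4)*(-2) = (10 + ((0*0)*4)**2 + 7*((0*0)*4))*(-2) = (10 + (0*4)**2 + 7*(0*4))*(-2) = (10 + 0**2 + 7*0)*(-2) = (10 + 0 + 0)*(-2) = 10*(-2) = -20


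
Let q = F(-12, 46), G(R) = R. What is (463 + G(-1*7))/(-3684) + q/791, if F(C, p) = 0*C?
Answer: -38/307 ≈ -0.12378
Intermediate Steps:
F(C, p) = 0
q = 0
(463 + G(-1*7))/(-3684) + q/791 = (463 - 1*7)/(-3684) + 0/791 = (463 - 7)*(-1/3684) + 0*(1/791) = 456*(-1/3684) + 0 = -38/307 + 0 = -38/307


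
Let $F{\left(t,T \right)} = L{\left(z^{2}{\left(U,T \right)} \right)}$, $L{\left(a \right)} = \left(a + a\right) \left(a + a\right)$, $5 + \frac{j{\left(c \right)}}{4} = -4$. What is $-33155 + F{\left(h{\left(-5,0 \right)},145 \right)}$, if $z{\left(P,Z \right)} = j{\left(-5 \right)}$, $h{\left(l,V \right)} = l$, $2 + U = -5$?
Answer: $6685309$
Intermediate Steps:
$U = -7$ ($U = -2 - 5 = -7$)
$j{\left(c \right)} = -36$ ($j{\left(c \right)} = -20 + 4 \left(-4\right) = -20 - 16 = -36$)
$z{\left(P,Z \right)} = -36$
$L{\left(a \right)} = 4 a^{2}$ ($L{\left(a \right)} = 2 a 2 a = 4 a^{2}$)
$F{\left(t,T \right)} = 6718464$ ($F{\left(t,T \right)} = 4 \left(\left(-36\right)^{2}\right)^{2} = 4 \cdot 1296^{2} = 4 \cdot 1679616 = 6718464$)
$-33155 + F{\left(h{\left(-5,0 \right)},145 \right)} = -33155 + 6718464 = 6685309$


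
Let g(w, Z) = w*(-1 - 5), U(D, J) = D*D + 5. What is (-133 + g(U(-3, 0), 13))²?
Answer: 47089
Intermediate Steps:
U(D, J) = 5 + D² (U(D, J) = D² + 5 = 5 + D²)
g(w, Z) = -6*w (g(w, Z) = w*(-6) = -6*w)
(-133 + g(U(-3, 0), 13))² = (-133 - 6*(5 + (-3)²))² = (-133 - 6*(5 + 9))² = (-133 - 6*14)² = (-133 - 84)² = (-217)² = 47089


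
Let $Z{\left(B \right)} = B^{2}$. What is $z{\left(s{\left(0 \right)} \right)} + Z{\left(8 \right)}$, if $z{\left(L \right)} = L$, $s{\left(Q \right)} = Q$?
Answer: $64$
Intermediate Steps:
$z{\left(s{\left(0 \right)} \right)} + Z{\left(8 \right)} = 0 + 8^{2} = 0 + 64 = 64$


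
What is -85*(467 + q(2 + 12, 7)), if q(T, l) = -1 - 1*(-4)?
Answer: -39950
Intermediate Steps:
q(T, l) = 3 (q(T, l) = -1 + 4 = 3)
-85*(467 + q(2 + 12, 7)) = -85*(467 + 3) = -85*470 = -39950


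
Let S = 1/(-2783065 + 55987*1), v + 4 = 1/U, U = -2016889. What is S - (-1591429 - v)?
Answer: 8753177460748023383/5500213620342 ≈ 1.5914e+6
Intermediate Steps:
v = -8067557/2016889 (v = -4 + 1/(-2016889) = -4 - 1/2016889 = -8067557/2016889 ≈ -4.0000)
S = -1/2727078 (S = 1/(-2783065 + 55987) = 1/(-2727078) = -1/2727078 ≈ -3.6669e-7)
S - (-1591429 - v) = -1/2727078 - (-1591429 - 1*(-8067557/2016889)) = -1/2727078 - (-1591429 + 8067557/2016889) = -1/2727078 - 1*(-3209727576824/2016889) = -1/2727078 + 3209727576824/2016889 = 8753177460748023383/5500213620342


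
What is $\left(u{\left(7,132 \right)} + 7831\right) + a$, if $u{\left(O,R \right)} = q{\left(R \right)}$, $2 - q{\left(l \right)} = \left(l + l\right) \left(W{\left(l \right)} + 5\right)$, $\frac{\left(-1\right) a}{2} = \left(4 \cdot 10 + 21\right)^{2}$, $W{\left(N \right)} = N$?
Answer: $-35777$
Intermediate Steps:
$a = -7442$ ($a = - 2 \left(4 \cdot 10 + 21\right)^{2} = - 2 \left(40 + 21\right)^{2} = - 2 \cdot 61^{2} = \left(-2\right) 3721 = -7442$)
$q{\left(l \right)} = 2 - 2 l \left(5 + l\right)$ ($q{\left(l \right)} = 2 - \left(l + l\right) \left(l + 5\right) = 2 - 2 l \left(5 + l\right)$)
$u{\left(O,R \right)} = 2 - 10 R - 2 R^{2}$
$\left(u{\left(7,132 \right)} + 7831\right) + a = \left(\left(2 - 1320 - 2 \cdot 132^{2}\right) + 7831\right) - 7442 = \left(\left(2 - 1320 - 34848\right) + 7831\right) - 7442 = \left(-36166 + 7831\right) - 7442 = -28335 - 7442 = -35777$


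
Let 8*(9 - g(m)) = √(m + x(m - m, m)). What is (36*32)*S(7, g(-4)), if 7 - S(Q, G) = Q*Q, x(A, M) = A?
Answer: -48384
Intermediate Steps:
g(m) = 9 - √m/8 (g(m) = 9 - √(m + (m - m))/8 = 9 - √(m + 0)/8 = 9 - √m/8)
S(Q, G) = 7 - Q² (S(Q, G) = 7 - Q*Q = 7 - Q²)
(36*32)*S(7, g(-4)) = (36*32)*(7 - 1*7²) = 1152*(7 - 1*49) = 1152*(7 - 49) = 1152*(-42) = -48384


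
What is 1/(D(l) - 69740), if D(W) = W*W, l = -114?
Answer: -1/56744 ≈ -1.7623e-5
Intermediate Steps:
D(W) = W²
1/(D(l) - 69740) = 1/((-114)² - 69740) = 1/(12996 - 69740) = 1/(-56744) = -1/56744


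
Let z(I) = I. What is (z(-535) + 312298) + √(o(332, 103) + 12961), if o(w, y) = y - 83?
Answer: 311763 + √12981 ≈ 3.1188e+5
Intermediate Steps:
o(w, y) = -83 + y
(z(-535) + 312298) + √(o(332, 103) + 12961) = (-535 + 312298) + √((-83 + 103) + 12961) = 311763 + √(20 + 12961) = 311763 + √12981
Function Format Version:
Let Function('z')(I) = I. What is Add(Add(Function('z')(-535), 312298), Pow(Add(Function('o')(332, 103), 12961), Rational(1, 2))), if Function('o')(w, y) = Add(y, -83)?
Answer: Add(311763, Pow(12981, Rational(1, 2))) ≈ 3.1188e+5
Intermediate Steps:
Function('o')(w, y) = Add(-83, y)
Add(Add(Function('z')(-535), 312298), Pow(Add(Function('o')(332, 103), 12961), Rational(1, 2))) = Add(Add(-535, 312298), Pow(Add(Add(-83, 103), 12961), Rational(1, 2))) = Add(311763, Pow(Add(20, 12961), Rational(1, 2))) = Add(311763, Pow(12981, Rational(1, 2)))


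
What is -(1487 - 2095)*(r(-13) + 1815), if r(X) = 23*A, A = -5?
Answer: 1033600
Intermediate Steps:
r(X) = -115 (r(X) = 23*(-5) = -115)
-(1487 - 2095)*(r(-13) + 1815) = -(1487 - 2095)*(-115 + 1815) = -(-608)*1700 = -1*(-1033600) = 1033600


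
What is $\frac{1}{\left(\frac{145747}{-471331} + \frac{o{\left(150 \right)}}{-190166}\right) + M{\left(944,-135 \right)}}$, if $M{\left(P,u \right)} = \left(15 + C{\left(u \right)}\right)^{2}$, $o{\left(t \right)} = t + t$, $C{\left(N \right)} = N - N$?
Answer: $\frac{6402223639}{1438510495682} \approx 0.0044506$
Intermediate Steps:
$C{\left(N \right)} = 0$
$o{\left(t \right)} = 2 t$
$M{\left(P,u \right)} = 225$ ($M{\left(P,u \right)} = \left(15 + 0\right)^{2} = 15^{2} = 225$)
$\frac{1}{\left(\frac{145747}{-471331} + \frac{o{\left(150 \right)}}{-190166}\right) + M{\left(944,-135 \right)}} = \frac{1}{\left(\frac{145747}{-471331} + \frac{2 \cdot 150}{-190166}\right) + 225} = \frac{1}{\left(145747 \left(- \frac{1}{471331}\right) + 300 \left(- \frac{1}{190166}\right)\right) + 225} = \frac{1}{\left(- \frac{20821}{67333} - \frac{150}{95083}\right) + 225} = \frac{1}{- \frac{1989823093}{6402223639} + 225} = \frac{1}{\frac{1438510495682}{6402223639}} = \frac{6402223639}{1438510495682}$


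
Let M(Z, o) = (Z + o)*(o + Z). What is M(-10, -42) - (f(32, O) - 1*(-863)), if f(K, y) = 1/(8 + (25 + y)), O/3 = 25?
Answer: 198827/108 ≈ 1841.0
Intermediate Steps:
O = 75 (O = 3*25 = 75)
M(Z, o) = (Z + o)**2 (M(Z, o) = (Z + o)*(Z + o) = (Z + o)**2)
f(K, y) = 1/(33 + y)
M(-10, -42) - (f(32, O) - 1*(-863)) = (-10 - 42)**2 - (1/(33 + 75) - 1*(-863)) = (-52)**2 - (1/108 + 863) = 2704 - (1/108 + 863) = 2704 - 1*93205/108 = 2704 - 93205/108 = 198827/108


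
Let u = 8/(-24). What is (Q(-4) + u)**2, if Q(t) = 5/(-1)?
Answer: 256/9 ≈ 28.444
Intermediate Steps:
u = -1/3 (u = 8*(-1/24) = -1/3 ≈ -0.33333)
Q(t) = -5 (Q(t) = 5*(-1) = -5)
(Q(-4) + u)**2 = (-5 - 1/3)**2 = (-16/3)**2 = 256/9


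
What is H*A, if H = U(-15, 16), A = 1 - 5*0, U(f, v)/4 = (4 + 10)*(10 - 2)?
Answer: 448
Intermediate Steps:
U(f, v) = 448 (U(f, v) = 4*((4 + 10)*(10 - 2)) = 4*(14*8) = 4*112 = 448)
A = 1 (A = 1 + 0 = 1)
H = 448
H*A = 448*1 = 448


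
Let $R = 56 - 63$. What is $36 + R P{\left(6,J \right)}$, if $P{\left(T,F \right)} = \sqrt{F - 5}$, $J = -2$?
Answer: $36 - 7 i \sqrt{7} \approx 36.0 - 18.52 i$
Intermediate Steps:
$R = -7$ ($R = 56 - 63 = -7$)
$P{\left(T,F \right)} = \sqrt{-5 + F}$
$36 + R P{\left(6,J \right)} = 36 - 7 \sqrt{-5 - 2} = 36 - 7 \sqrt{-7} = 36 - 7 i \sqrt{7}$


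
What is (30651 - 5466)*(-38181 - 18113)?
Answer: -1417764390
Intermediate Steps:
(30651 - 5466)*(-38181 - 18113) = 25185*(-56294) = -1417764390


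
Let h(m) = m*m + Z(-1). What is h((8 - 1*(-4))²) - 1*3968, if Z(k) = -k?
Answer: 16769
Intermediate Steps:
h(m) = 1 + m² (h(m) = m*m - 1*(-1) = m² + 1 = 1 + m²)
h((8 - 1*(-4))²) - 1*3968 = (1 + ((8 - 1*(-4))²)²) - 1*3968 = (1 + ((8 + 4)²)²) - 3968 = (1 + (12²)²) - 3968 = (1 + 144²) - 3968 = (1 + 20736) - 3968 = 20737 - 3968 = 16769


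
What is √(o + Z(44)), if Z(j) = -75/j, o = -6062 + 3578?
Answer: I*√1203081/22 ≈ 49.857*I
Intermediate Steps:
o = -2484
√(o + Z(44)) = √(-2484 - 75/44) = √(-109371/44) = I*√1203081/22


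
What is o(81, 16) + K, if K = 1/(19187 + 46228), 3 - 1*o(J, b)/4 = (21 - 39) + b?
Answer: 1308301/65415 ≈ 20.000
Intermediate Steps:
o(J, b) = 84 - 4*b (o(J, b) = 12 - 4*((21 - 39) + b) = 12 - 4*(-18 + b) = 12 + (72 - 4*b) = 84 - 4*b)
K = 1/65415 ≈ 1.5287e-5
o(81, 16) + K = (84 - 4*16) + 1/65415 = (84 - 64) + 1/65415 = 20 + 1/65415 = 1308301/65415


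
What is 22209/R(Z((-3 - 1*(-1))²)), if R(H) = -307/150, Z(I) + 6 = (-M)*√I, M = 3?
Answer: -3331350/307 ≈ -10851.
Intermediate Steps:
Z(I) = -6 - 3*√I (Z(I) = -6 + (-1*3)*√I = -6 - 3*√I)
R(H) = -307/150 (R(H) = -307*1/150 = -307/150)
22209/R(Z((-3 - 1*(-1))²)) = 22209/(-307/150) = 22209*(-150/307) = -3331350/307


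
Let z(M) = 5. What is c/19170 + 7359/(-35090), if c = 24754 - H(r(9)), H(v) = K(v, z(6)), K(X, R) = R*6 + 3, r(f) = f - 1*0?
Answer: 3301763/3057615 ≈ 1.0798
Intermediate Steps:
r(f) = f (r(f) = f + 0 = f)
K(X, R) = 3 + 6*R (K(X, R) = 6*R + 3 = 3 + 6*R)
H(v) = 33 (H(v) = 3 + 6*5 = 3 + 30 = 33)
c = 24721 (c = 24754 - 1*33 = 24754 - 33 = 24721)
c/19170 + 7359/(-35090) = 24721/19170 + 7359/(-35090) = 24721*(1/19170) + 7359*(-1/35090) = 24721/19170 - 669/3190 = 3301763/3057615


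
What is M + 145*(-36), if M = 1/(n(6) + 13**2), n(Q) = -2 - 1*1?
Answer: -866519/166 ≈ -5220.0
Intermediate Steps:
n(Q) = -3 (n(Q) = -2 - 1 = -3)
M = 1/166 (M = 1/(-3 + 13**2) = 1/(-3 + 169) = 1/166 ≈ 0.0060241)
M + 145*(-36) = 1/166 + 145*(-36) = 1/166 - 5220 = -866519/166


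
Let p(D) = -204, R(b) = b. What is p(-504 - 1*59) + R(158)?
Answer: -46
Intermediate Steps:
p(-504 - 1*59) + R(158) = -204 + 158 = -46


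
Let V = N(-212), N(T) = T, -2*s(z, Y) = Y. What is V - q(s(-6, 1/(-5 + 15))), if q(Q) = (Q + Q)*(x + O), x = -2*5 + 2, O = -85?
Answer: -2213/10 ≈ -221.30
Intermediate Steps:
s(z, Y) = -Y/2
V = -212
x = -8 (x = -10 + 2 = -8)
q(Q) = -186*Q (q(Q) = (Q + Q)*(-8 - 85) = (2*Q)*(-93) = -186*Q)
V - q(s(-6, 1/(-5 + 15))) = -212 - (-186)*(-1/(2*(-5 + 15))) = -212 - (-186)*(-½/10) = -212 - (-186)*(-½*⅒) = -212 - (-186)*(-1)/20 = -212 - 1*93/10 = -212 - 93/10 = -2213/10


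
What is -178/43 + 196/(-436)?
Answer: -21509/4687 ≈ -4.5891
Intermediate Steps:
-178/43 + 196/(-436) = -178*1/43 + 196*(-1/436) = -178/43 - 49/109 = -21509/4687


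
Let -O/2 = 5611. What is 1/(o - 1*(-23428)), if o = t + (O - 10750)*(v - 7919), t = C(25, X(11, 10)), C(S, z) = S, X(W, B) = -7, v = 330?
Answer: 1/166768961 ≈ 5.9963e-9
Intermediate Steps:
O = -11222 (O = -2*5611 = -11222)
t = 25
o = 166745533 (o = 25 + (-11222 - 10750)*(330 - 7919) = 25 - 21972*(-7589) = 25 + 166745508 = 166745533)
1/(o - 1*(-23428)) = 1/(166745533 - 1*(-23428)) = 1/(166745533 + 23428) = 1/166768961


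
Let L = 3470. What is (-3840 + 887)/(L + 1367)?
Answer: -2953/4837 ≈ -0.61050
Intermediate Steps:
(-3840 + 887)/(L + 1367) = (-3840 + 887)/(3470 + 1367) = -2953/4837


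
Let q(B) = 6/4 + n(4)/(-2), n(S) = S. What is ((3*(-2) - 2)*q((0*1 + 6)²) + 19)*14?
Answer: 322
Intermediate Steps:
q(B) = -½ (q(B) = 6/4 + 4/(-2) = 6*(¼) + 4*(-½) = 3/2 - 2 = -½)
((3*(-2) - 2)*q((0*1 + 6)²) + 19)*14 = ((3*(-2) - 2)*(-½) + 19)*14 = ((-6 - 2)*(-½) + 19)*14 = (-8*(-½) + 19)*14 = (4 + 19)*14 = 23*14 = 322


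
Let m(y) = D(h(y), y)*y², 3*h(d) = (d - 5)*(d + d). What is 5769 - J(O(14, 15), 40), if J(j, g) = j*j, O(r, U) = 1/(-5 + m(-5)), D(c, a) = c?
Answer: 35624873016/6175225 ≈ 5769.0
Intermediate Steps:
h(d) = 2*d*(-5 + d)/3 (h(d) = ((d - 5)*(d + d))/3 = ((-5 + d)*(2*d))/3 = (2*d*(-5 + d))/3 = 2*d*(-5 + d)/3)
m(y) = 2*y³*(-5 + y)/3 (m(y) = (2*y*(-5 + y)/3)*y² = 2*y³*(-5 + y)/3)
O(r, U) = 3/2485 (O(r, U) = 1/(-5 + (⅔)*(-5)³*(-5 - 5)) = 1/(-5 + (⅔)*(-125)*(-10)) = 1/(-5 + 2500/3) = 1/(2485/3) = 3/2485)
J(j, g) = j²
5769 - J(O(14, 15), 40) = 5769 - (3/2485)² = 5769 - 1*9/6175225 = 5769 - 9/6175225 = 35624873016/6175225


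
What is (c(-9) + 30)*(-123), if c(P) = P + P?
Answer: -1476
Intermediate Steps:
c(P) = 2*P
(c(-9) + 30)*(-123) = (2*(-9) + 30)*(-123) = (-18 + 30)*(-123) = 12*(-123) = -1476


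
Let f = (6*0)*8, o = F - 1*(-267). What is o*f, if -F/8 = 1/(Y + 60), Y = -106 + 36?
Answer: 0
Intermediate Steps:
Y = -70
F = ⅘ (F = -8/(-70 + 60) = -8/(-10) = -8*(-⅒) = ⅘ ≈ 0.80000)
o = 1339/5 (o = ⅘ - 1*(-267) = ⅘ + 267 = 1339/5 ≈ 267.80)
f = 0 (f = 0*8 = 0)
o*f = (1339/5)*0 = 0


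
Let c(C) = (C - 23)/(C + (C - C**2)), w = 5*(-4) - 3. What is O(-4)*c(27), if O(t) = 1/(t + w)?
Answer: 4/18225 ≈ 0.00021948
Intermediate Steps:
w = -23 (w = -20 - 3 = -23)
O(t) = 1/(-23 + t) (O(t) = 1/(t - 23) = 1/(-23 + t))
c(C) = (-23 + C)/(-C**2 + 2*C)
O(-4)*c(27) = ((23 - 1*27)/(27*(-2 + 27)))/(-23 - 4) = ((1/27)*(23 - 27)/25)/(-27) = -(-4)/(729*25) = -1/27*(-4/675) = 4/18225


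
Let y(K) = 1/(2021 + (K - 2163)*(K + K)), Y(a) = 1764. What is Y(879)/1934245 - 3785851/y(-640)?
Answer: -26287702625198966431/1934245 ≈ -1.3591e+13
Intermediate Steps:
y(K) = 1/(2021 + 2*K*(-2163 + K)) (y(K) = 1/(2021 + (-2163 + K)*(2*K)) = 1/(2021 + 2*K*(-2163 + K)))
Y(879)/1934245 - 3785851/y(-640) = 1764/1934245 - 3785851/(1/(2021 - 4326*(-640) + 2*(-640)²)) = 1764*(1/1934245) - 3785851/(1/(2021 + 2768640 + 2*409600)) = 1764/1934245 - 3785851/(1/(2021 + 2768640 + 819200)) = 1764/1934245 - 3785851/(1/3589861) = 1764/1934245 - 3785851/1/3589861 = 1764/1934245 - 3785851*3589861 = 1764/1934245 - 13590678856711 = -26287702625198966431/1934245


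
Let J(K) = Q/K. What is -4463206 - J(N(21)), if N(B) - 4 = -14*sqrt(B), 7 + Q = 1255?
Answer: -4574784902/1025 + 4368*sqrt(21)/1025 ≈ -4.4632e+6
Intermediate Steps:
Q = 1248 (Q = -7 + 1255 = 1248)
N(B) = 4 - 14*sqrt(B)
J(K) = 1248/K
-4463206 - J(N(21)) = -4463206 - 1248/(4 - 14*sqrt(21))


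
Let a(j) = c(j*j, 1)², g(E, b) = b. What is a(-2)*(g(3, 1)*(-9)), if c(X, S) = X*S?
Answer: -144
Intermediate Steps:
c(X, S) = S*X
a(j) = j⁴ (a(j) = (1*(j*j))² = (1*j²)² = (j²)² = j⁴)
a(-2)*(g(3, 1)*(-9)) = (-2)⁴*(1*(-9)) = 16*(-9) = -144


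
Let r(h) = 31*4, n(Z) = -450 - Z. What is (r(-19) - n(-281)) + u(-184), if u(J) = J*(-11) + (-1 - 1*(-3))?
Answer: 2319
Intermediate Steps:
u(J) = 2 - 11*J (u(J) = -11*J + (-1 + 3) = -11*J + 2 = 2 - 11*J)
r(h) = 124
(r(-19) - n(-281)) + u(-184) = (124 - (-450 - 1*(-281))) + (2 - 11*(-184)) = (124 - (-450 + 281)) + (2 + 2024) = (124 - 1*(-169)) + 2026 = (124 + 169) + 2026 = 293 + 2026 = 2319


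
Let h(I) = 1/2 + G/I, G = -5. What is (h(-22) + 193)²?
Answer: 4541161/121 ≈ 37530.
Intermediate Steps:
h(I) = ½ - 5/I (h(I) = 1/2 - 5/I = 1*(½) - 5/I = ½ - 5/I)
(h(-22) + 193)² = ((½)*(-10 - 22)/(-22) + 193)² = ((½)*(-1/22)*(-32) + 193)² = (8/11 + 193)² = (2131/11)² = 4541161/121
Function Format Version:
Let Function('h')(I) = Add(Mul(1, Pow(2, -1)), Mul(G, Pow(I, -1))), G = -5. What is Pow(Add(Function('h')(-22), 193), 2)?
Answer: Rational(4541161, 121) ≈ 37530.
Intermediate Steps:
Function('h')(I) = Add(Rational(1, 2), Mul(-5, Pow(I, -1))) (Function('h')(I) = Add(Mul(1, Pow(2, -1)), Mul(-5, Pow(I, -1))) = Add(Mul(1, Rational(1, 2)), Mul(-5, Pow(I, -1))) = Add(Rational(1, 2), Mul(-5, Pow(I, -1))))
Pow(Add(Function('h')(-22), 193), 2) = Pow(Add(Mul(Rational(1, 2), Pow(-22, -1), Add(-10, -22)), 193), 2) = Pow(Add(Mul(Rational(1, 2), Rational(-1, 22), -32), 193), 2) = Pow(Add(Rational(8, 11), 193), 2) = Pow(Rational(2131, 11), 2) = Rational(4541161, 121)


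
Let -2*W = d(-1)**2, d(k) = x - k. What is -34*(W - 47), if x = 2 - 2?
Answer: 1615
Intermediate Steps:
x = 0
d(k) = -k (d(k) = 0 - k = -k)
W = -1/2 (W = -(-1*(-1))**2/2 = -1/2*1**2 = -1/2*1 = -1/2 ≈ -0.50000)
-34*(W - 47) = -34*(-1/2 - 47) = -34*(-95/2) = 1615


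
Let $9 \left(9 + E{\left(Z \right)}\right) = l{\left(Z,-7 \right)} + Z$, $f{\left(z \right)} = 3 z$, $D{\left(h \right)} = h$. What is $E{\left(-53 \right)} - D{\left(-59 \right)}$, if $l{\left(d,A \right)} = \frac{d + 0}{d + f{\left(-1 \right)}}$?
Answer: $\frac{22285}{504} \approx 44.216$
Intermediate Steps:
$l{\left(d,A \right)} = \frac{d}{-3 + d}$ ($l{\left(d,A \right)} = \frac{d + 0}{d + 3 \left(-1\right)} = \frac{d}{d - 3} = \frac{d}{-3 + d}$)
$E{\left(Z \right)} = -9 + \frac{Z}{9} + \frac{Z}{9 \left(-3 + Z\right)}$ ($E{\left(Z \right)} = -9 + \frac{\frac{Z}{-3 + Z} + Z}{9} = -9 + \frac{Z + \frac{Z}{-3 + Z}}{9} = -9 + \left(\frac{Z}{9} + \frac{Z}{9 \left(-3 + Z\right)}\right) = -9 + \frac{Z}{9} + \frac{Z}{9 \left(-3 + Z\right)}$)
$E{\left(-53 \right)} - D{\left(-59 \right)} = \frac{-53 + \left(-81 - 53\right) \left(-3 - 53\right)}{9 \left(-3 - 53\right)} - -59 = \frac{-53 - -7504}{9 \left(-56\right)} + 59 = \frac{1}{9} \left(- \frac{1}{56}\right) \left(-53 + 7504\right) + 59 = \frac{1}{9} \left(- \frac{1}{56}\right) 7451 + 59 = - \frac{7451}{504} + 59 = \frac{22285}{504}$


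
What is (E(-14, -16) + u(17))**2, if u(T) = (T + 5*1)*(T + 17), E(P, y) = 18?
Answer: 586756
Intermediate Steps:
u(T) = (5 + T)*(17 + T) (u(T) = (T + 5)*(17 + T) = (5 + T)*(17 + T))
(E(-14, -16) + u(17))**2 = (18 + (85 + 17**2 + 22*17))**2 = (18 + (85 + 289 + 374))**2 = (18 + 748)**2 = 766**2 = 586756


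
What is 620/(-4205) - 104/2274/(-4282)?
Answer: -301833442/2047260597 ≈ -0.14743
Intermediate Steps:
620/(-4205) - 104/2274/(-4282) = 620*(-1/4205) - 104*1/2274*(-1/4282) = -124/841 - 52/1137*(-1/4282) = -124/841 + 26/2434317 = -301833442/2047260597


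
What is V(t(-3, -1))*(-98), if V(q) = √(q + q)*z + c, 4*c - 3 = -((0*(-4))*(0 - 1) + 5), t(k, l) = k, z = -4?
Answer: 49 + 392*I*√6 ≈ 49.0 + 960.2*I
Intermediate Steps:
c = -½ (c = ¾ + (-((0*(-4))*(0 - 1) + 5))/4 = ¾ + (-(0*(-1) + 5))/4 = ¾ + (-(0 + 5))/4 = ¾ + (-1*5)/4 = ¾ + (¼)*(-5) = ¾ - 5/4 = -½ ≈ -0.50000)
V(q) = -½ - 4*√2*√q (V(q) = √(q + q)*(-4) - ½ = √(2*q)*(-4) - ½ = (√2*√q)*(-4) - ½ = -4*√2*√q - ½ = -½ - 4*√2*√q)
V(t(-3, -1))*(-98) = (-½ - 4*√2*√(-3))*(-98) = (-½ - 4*√2*I*√3)*(-98) = (-½ - 4*I*√6)*(-98) = 49 + 392*I*√6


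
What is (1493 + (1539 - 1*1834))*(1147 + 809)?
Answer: 2343288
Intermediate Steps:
(1493 + (1539 - 1*1834))*(1147 + 809) = (1493 + (1539 - 1834))*1956 = (1493 - 295)*1956 = 1198*1956 = 2343288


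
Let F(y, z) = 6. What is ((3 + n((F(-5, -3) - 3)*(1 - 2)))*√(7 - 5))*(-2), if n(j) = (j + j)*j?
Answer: -42*√2 ≈ -59.397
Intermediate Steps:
n(j) = 2*j² (n(j) = (2*j)*j = 2*j²)
((3 + n((F(-5, -3) - 3)*(1 - 2)))*√(7 - 5))*(-2) = ((3 + 2*((6 - 3)*(1 - 2))²)*√(7 - 5))*(-2) = ((3 + 2*(3*(-1))²)*√2)*(-2) = ((3 + 2*(-3)²)*√2)*(-2) = ((3 + 2*9)*√2)*(-2) = ((3 + 18)*√2)*(-2) = (21*√2)*(-2) = -42*√2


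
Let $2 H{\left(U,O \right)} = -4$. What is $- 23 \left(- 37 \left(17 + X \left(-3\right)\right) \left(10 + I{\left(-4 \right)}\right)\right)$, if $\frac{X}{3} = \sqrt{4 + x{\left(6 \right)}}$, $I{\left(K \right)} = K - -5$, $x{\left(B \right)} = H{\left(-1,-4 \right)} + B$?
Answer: $159137 - 168498 \sqrt{2} \approx -79155.0$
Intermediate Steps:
$H{\left(U,O \right)} = -2$ ($H{\left(U,O \right)} = \frac{1}{2} \left(-4\right) = -2$)
$x{\left(B \right)} = -2 + B$
$I{\left(K \right)} = 5 + K$ ($I{\left(K \right)} = K + 5 = 5 + K$)
$X = 6 \sqrt{2}$ ($X = 3 \sqrt{4 + \left(-2 + 6\right)} = 3 \sqrt{4 + 4} = 3 \sqrt{8} = 3 \cdot 2 \sqrt{2} = 6 \sqrt{2} \approx 8.4853$)
$- 23 \left(- 37 \left(17 + X \left(-3\right)\right) \left(10 + I{\left(-4 \right)}\right)\right) = - 23 \left(- 37 \left(17 + 6 \sqrt{2} \left(-3\right)\right) \left(10 + \left(5 - 4\right)\right)\right) = - 23 \left(- 37 \left(17 - 18 \sqrt{2}\right) \left(10 + 1\right)\right) = - 23 \left(- 37 \left(17 - 18 \sqrt{2}\right) 11\right) = - 23 \left(- 37 \left(187 - 198 \sqrt{2}\right)\right) = - 23 \left(-6919 + 7326 \sqrt{2}\right) = 159137 - 168498 \sqrt{2}$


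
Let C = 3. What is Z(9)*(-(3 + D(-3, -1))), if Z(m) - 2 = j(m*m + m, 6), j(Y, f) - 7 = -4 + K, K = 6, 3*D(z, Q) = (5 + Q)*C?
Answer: -77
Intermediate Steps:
D(z, Q) = 5 + Q (D(z, Q) = ((5 + Q)*3)/3 = (15 + 3*Q)/3 = 5 + Q)
j(Y, f) = 9 (j(Y, f) = 7 + (-4 + 6) = 7 + 2 = 9)
Z(m) = 11 (Z(m) = 2 + 9 = 11)
Z(9)*(-(3 + D(-3, -1))) = 11*(-(3 + (5 - 1))) = 11*(-(3 + 4)) = 11*(-1*7) = 11*(-7) = -77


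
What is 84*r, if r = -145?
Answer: -12180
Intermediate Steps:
84*r = 84*(-145) = -12180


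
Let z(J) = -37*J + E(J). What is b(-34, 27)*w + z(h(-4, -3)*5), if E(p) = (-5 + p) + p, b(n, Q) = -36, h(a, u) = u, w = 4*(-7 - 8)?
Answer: 2680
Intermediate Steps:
w = -60 (w = 4*(-15) = -60)
E(p) = -5 + 2*p
z(J) = -5 - 35*J (z(J) = -37*J + (-5 + 2*J) = -5 - 35*J)
b(-34, 27)*w + z(h(-4, -3)*5) = -36*(-60) + (-5 - (-105)*5) = 2160 + (-5 - 35*(-15)) = 2160 + (-5 + 525) = 2160 + 520 = 2680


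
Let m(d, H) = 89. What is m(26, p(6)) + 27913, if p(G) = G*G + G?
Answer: 28002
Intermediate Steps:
p(G) = G + G**2 (p(G) = G**2 + G = G + G**2)
m(26, p(6)) + 27913 = 89 + 27913 = 28002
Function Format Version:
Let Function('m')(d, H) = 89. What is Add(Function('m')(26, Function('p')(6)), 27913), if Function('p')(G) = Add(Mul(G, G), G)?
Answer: 28002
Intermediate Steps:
Function('p')(G) = Add(G, Pow(G, 2)) (Function('p')(G) = Add(Pow(G, 2), G) = Add(G, Pow(G, 2)))
Add(Function('m')(26, Function('p')(6)), 27913) = Add(89, 27913) = 28002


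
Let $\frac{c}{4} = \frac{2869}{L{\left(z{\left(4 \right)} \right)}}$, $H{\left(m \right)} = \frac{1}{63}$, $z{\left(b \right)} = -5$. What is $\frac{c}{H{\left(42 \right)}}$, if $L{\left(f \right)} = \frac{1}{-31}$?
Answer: $-22412628$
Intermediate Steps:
$L{\left(f \right)} = - \frac{1}{31}$
$H{\left(m \right)} = \frac{1}{63}$
$c = -355756$ ($c = 4 \frac{2869}{- \frac{1}{31}} = 4 \cdot 2869 \left(-31\right) = 4 \left(-88939\right) = -355756$)
$\frac{c}{H{\left(42 \right)}} = - 355756 \frac{1}{\frac{1}{63}} = \left(-355756\right) 63 = -22412628$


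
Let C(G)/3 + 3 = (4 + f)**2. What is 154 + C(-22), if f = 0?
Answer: 193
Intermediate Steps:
C(G) = 39 (C(G) = -9 + 3*(4 + 0)**2 = -9 + 3*4**2 = -9 + 3*16 = -9 + 48 = 39)
154 + C(-22) = 154 + 39 = 193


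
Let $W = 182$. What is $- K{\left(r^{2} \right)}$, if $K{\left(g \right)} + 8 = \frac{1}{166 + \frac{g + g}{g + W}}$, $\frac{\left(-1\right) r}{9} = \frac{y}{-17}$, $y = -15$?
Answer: $\frac{94273721}{11793068} \approx 7.994$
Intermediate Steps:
$r = - \frac{135}{17}$ ($r = - 9 \left(- \frac{15}{-17}\right) = - 9 \left(\left(-15\right) \left(- \frac{1}{17}\right)\right) = \left(-9\right) \frac{15}{17} = - \frac{135}{17} \approx -7.9412$)
$K{\left(g \right)} = -8 + \frac{1}{166 + \frac{2 g}{182 + g}}$ ($K{\left(g \right)} = -8 + \frac{1}{166 + \frac{g + g}{g + 182}} = -8 + \frac{1}{166 + \frac{2 g}{182 + g}}$)
$- K{\left(r^{2} \right)} = - \frac{-241514 - 1343 \left(- \frac{135}{17}\right)^{2}}{28 \left(1079 + 6 \left(- \frac{135}{17}\right)^{2}\right)} = - \frac{-241514 - \frac{1439775}{17}}{28 \left(1079 + 6 \cdot \frac{18225}{289}\right)} = - \frac{-241514 - \frac{1439775}{17}}{28 \left(1079 + \frac{109350}{289}\right)} = - \frac{-5545513}{28 \cdot \frac{421181}{289} \cdot 17} = - \frac{289 \left(-5545513\right)}{28 \cdot 421181 \cdot 17} = \left(-1\right) \left(- \frac{94273721}{11793068}\right) = \frac{94273721}{11793068}$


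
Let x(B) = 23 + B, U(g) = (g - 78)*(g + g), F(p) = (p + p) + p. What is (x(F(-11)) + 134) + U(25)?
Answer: -2526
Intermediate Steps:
F(p) = 3*p (F(p) = 2*p + p = 3*p)
U(g) = 2*g*(-78 + g) (U(g) = (-78 + g)*(2*g) = 2*g*(-78 + g))
(x(F(-11)) + 134) + U(25) = ((23 + 3*(-11)) + 134) + 2*25*(-78 + 25) = ((23 - 33) + 134) + 2*25*(-53) = (-10 + 134) - 2650 = 124 - 2650 = -2526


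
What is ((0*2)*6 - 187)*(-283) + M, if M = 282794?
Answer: 335715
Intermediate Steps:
((0*2)*6 - 187)*(-283) + M = ((0*2)*6 - 187)*(-283) + 282794 = (0*6 - 187)*(-283) + 282794 = (0 - 187)*(-283) + 282794 = -187*(-283) + 282794 = 52921 + 282794 = 335715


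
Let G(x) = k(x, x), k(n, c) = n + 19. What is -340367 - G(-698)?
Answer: -339688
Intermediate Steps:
k(n, c) = 19 + n
G(x) = 19 + x
-340367 - G(-698) = -340367 - (19 - 698) = -340367 - 1*(-679) = -340367 + 679 = -339688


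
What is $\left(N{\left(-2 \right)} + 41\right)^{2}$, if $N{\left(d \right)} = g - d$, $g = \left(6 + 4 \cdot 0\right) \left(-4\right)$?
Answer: $361$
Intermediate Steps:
$g = -24$ ($g = \left(6 + 0\right) \left(-4\right) = 6 \left(-4\right) = -24$)
$N{\left(d \right)} = -24 - d$
$\left(N{\left(-2 \right)} + 41\right)^{2} = \left(\left(-24 - -2\right) + 41\right)^{2} = \left(\left(-24 + 2\right) + 41\right)^{2} = \left(-22 + 41\right)^{2} = 19^{2} = 361$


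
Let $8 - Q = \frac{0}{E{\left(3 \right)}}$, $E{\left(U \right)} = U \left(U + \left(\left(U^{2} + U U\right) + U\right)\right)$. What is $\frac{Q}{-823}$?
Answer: $- \frac{8}{823} \approx -0.0097205$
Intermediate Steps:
$E{\left(U \right)} = U \left(2 U + 2 U^{2}\right)$ ($E{\left(U \right)} = U \left(U + \left(\left(U^{2} + U^{2}\right) + U\right)\right) = U \left(U + \left(2 U^{2} + U\right)\right) = U \left(U + \left(U + 2 U^{2}\right)\right) = U \left(2 U + 2 U^{2}\right)$)
$Q = 8$ ($Q = 8 - \frac{0}{2 \cdot 3^{2} \left(1 + 3\right)} = 8 - \frac{0}{2 \cdot 9 \cdot 4} = 8 - \frac{0}{72} = 8 - 0 \cdot \frac{1}{72} = 8 - 0 = 8 + 0 = 8$)
$\frac{Q}{-823} = \frac{8}{-823} = 8 \left(- \frac{1}{823}\right) = - \frac{8}{823}$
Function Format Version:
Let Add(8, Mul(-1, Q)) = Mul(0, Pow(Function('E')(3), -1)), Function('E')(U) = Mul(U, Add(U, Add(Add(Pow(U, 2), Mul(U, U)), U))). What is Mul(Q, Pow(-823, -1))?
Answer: Rational(-8, 823) ≈ -0.0097205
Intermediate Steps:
Function('E')(U) = Mul(U, Add(Mul(2, U), Mul(2, Pow(U, 2)))) (Function('E')(U) = Mul(U, Add(U, Add(Add(Pow(U, 2), Pow(U, 2)), U))) = Mul(U, Add(U, Add(Mul(2, Pow(U, 2)), U))) = Mul(U, Add(U, Add(U, Mul(2, Pow(U, 2))))) = Mul(U, Add(Mul(2, U), Mul(2, Pow(U, 2)))))
Q = 8 (Q = Add(8, Mul(-1, Mul(0, Pow(Mul(2, Pow(3, 2), Add(1, 3)), -1)))) = Add(8, Mul(-1, Mul(0, Pow(Mul(2, 9, 4), -1)))) = Add(8, Mul(-1, Mul(0, Pow(72, -1)))) = Add(8, Mul(-1, Mul(0, Rational(1, 72)))) = Add(8, Mul(-1, 0)) = Add(8, 0) = 8)
Mul(Q, Pow(-823, -1)) = Mul(8, Pow(-823, -1)) = Mul(8, Rational(-1, 823)) = Rational(-8, 823)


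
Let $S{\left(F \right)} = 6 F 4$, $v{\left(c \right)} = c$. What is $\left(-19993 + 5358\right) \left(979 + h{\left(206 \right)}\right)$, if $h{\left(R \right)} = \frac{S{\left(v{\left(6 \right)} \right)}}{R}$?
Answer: $- \frac{1476803215}{103} \approx -1.4338 \cdot 10^{7}$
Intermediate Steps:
$S{\left(F \right)} = 24 F$
$h{\left(R \right)} = \frac{144}{R}$ ($h{\left(R \right)} = \frac{24 \cdot 6}{R} = \frac{144}{R}$)
$\left(-19993 + 5358\right) \left(979 + h{\left(206 \right)}\right) = \left(-19993 + 5358\right) \left(979 + \frac{144}{206}\right) = - 14635 \left(979 + 144 \cdot \frac{1}{206}\right) = - 14635 \left(979 + \frac{72}{103}\right) = \left(-14635\right) \frac{100909}{103} = - \frac{1476803215}{103}$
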